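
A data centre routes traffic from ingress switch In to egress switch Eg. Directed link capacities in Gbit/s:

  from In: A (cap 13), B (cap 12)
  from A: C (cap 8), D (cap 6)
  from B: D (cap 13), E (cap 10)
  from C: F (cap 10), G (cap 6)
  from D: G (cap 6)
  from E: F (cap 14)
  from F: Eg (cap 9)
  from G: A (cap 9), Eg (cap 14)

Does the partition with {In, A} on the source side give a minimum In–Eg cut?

Given cut capacity: 12 + 8 + 6 = 26.
Augment In→A→C→F→Eg: bottleneck 8, flow now 8.
Augment In→A→D→G→Eg: bottleneck 5, flow now 13.
Augment In→B→D→G→Eg: bottleneck 1, flow now 14.
Augment In→B→E→F→Eg: bottleneck 1, flow now 15.
Augment In→B→E→F→C→G→Eg: bottleneck 6, flow now 21. (uses reverse residual edge)
No augmenting path remains; maximum flow = 21.
In the residual graph, reachable from In: {In, A, B, C, D, E, F}.
Min-cut edges: C→G (6), D→G (6), F→Eg (9); capacity 6 + 6 + 9 = 21.
Cut capacity 26 exceeds the max flow 21, so it is not minimum.

No — its capacity is 26, but the minimum cut has capacity 21.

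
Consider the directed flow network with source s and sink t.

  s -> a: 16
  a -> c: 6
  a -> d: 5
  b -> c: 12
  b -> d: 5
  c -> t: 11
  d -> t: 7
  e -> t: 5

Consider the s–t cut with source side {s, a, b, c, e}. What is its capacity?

26

Edges leaving {s, a, b, c, e}: a→d (5), b→d (5), c→t (11), e→t (5).
Cut capacity = 5 + 5 + 11 + 5 = 26.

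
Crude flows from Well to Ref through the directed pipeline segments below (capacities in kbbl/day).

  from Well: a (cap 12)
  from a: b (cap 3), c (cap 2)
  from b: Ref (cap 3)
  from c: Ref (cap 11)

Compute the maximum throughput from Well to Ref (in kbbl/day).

Augment Well→a→b→Ref: bottleneck 3, flow now 3.
Augment Well→a→c→Ref: bottleneck 2, flow now 5.
No augmenting path remains; maximum flow = 5.
In the residual graph, reachable from Well: {Well, a}.
Min-cut edges: a→b (3), a→c (2); capacity 3 + 2 = 5.
This cut is saturated, so no flow can exceed 5.

5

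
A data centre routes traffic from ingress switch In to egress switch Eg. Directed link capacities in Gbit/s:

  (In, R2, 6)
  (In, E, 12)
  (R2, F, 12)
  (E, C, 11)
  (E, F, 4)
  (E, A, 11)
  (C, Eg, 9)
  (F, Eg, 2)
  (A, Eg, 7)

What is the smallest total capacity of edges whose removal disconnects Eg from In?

14

Augment In→R2→F→Eg: bottleneck 2, flow now 2.
Augment In→E→C→Eg: bottleneck 9, flow now 11.
Augment In→E→A→Eg: bottleneck 3, flow now 14.
No augmenting path remains; maximum flow = 14.
By max-flow min-cut, the minimum cut capacity equals the max flow.
In the residual graph, reachable from In: {In, R2, F}.
Min-cut edges: In→E (12), F→Eg (2); capacity 12 + 2 = 14.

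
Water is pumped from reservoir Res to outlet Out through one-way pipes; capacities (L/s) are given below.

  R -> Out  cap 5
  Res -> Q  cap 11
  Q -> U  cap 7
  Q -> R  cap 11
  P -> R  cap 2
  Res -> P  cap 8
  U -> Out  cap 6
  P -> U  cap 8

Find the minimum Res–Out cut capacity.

11

Augment Res→P→R→Out: bottleneck 2, flow now 2.
Augment Res→P→U→Out: bottleneck 6, flow now 8.
Augment Res→Q→R→Out: bottleneck 3, flow now 11.
No augmenting path remains; maximum flow = 11.
By max-flow min-cut, the minimum cut capacity equals the max flow.
In the residual graph, reachable from Res: {Res, P, Q, R, U}.
Min-cut edges: R→Out (5), U→Out (6); capacity 5 + 6 = 11.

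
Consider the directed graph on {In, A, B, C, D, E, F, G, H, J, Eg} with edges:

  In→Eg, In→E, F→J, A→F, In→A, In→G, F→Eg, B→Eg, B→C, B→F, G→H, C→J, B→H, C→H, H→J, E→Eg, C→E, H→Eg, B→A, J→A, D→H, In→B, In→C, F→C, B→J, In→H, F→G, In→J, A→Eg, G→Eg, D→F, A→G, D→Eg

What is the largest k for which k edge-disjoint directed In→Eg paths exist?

7

Assign every edge capacity 1; by Menger, the answer equals the max flow.
Path In→Eg (+1); total 1.
Path In→A→Eg (+1); total 2.
Path In→B→Eg (+1); total 3.
Path In→E→Eg (+1); total 4.
Path In→G→Eg (+1); total 5.
Path In→H→Eg (+1); total 6.
Path In→J→A→F→Eg (+1); total 7.
No residual In→Eg path; max flow = 7.
Certifying cut of size 7: {E→Eg, H→Eg, In→A, In→B, In→Eg, In→G, J→A}.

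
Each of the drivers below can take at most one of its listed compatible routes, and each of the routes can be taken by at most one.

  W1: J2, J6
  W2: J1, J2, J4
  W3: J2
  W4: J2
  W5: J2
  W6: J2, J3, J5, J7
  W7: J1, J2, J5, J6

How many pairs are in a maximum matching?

5

Unit-capacity flow: source→left, listed edges, right→sink; max matching = max flow.
Augmenting path W1→J2 (+1); matched 1.
Augmenting path W2→J1 (+1); matched 2.
Augmenting path W6→J3 (+1); matched 3.
Augmenting path W7→J5 (+1); matched 4.
Augmenting path W3→J2→W1→J6 (+1); matched 5.
No augmenting path remains; maximum matching = 5.
König certificate: {W1, W2, W6, W7, J2} is a vertex cover of size 5 (every listed pair touches it), so no matching can be larger.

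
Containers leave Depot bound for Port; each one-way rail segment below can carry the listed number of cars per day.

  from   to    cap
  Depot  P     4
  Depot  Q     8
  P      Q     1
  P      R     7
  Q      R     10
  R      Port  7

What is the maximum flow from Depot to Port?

Augment Depot→P→R→Port: bottleneck 4, flow now 4.
Augment Depot→Q→R→Port: bottleneck 3, flow now 7.
No augmenting path remains; maximum flow = 7.
In the residual graph, reachable from Depot: {Depot, P, Q, R}.
Min-cut edges: R→Port (7); capacity 7 = 7.
This cut is saturated, so no flow can exceed 7.

7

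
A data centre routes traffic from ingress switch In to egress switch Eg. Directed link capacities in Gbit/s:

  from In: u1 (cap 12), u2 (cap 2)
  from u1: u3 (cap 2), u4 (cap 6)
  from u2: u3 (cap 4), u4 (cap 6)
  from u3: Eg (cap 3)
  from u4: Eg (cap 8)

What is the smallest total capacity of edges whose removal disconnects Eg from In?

10

Augment In→u1→u3→Eg: bottleneck 2, flow now 2.
Augment In→u1→u4→Eg: bottleneck 6, flow now 8.
Augment In→u2→u3→Eg: bottleneck 1, flow now 9.
Augment In→u2→u4→Eg: bottleneck 1, flow now 10.
No augmenting path remains; maximum flow = 10.
By max-flow min-cut, the minimum cut capacity equals the max flow.
In the residual graph, reachable from In: {In, u1}.
Min-cut edges: In→u2 (2), u1→u3 (2), u1→u4 (6); capacity 2 + 2 + 6 = 10.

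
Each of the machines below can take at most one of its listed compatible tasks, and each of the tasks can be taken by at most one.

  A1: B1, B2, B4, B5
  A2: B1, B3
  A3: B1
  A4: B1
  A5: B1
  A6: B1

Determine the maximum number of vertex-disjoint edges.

Unit-capacity flow: source→left, listed edges, right→sink; max matching = max flow.
Augmenting path A1→B1 (+1); matched 1.
Augmenting path A2→B3 (+1); matched 2.
Augmenting path A3→B1→A1→B2 (+1); matched 3.
No augmenting path remains; maximum matching = 3.
König certificate: {A1, A2, B1} is a vertex cover of size 3 (every listed pair touches it), so no matching can be larger.

3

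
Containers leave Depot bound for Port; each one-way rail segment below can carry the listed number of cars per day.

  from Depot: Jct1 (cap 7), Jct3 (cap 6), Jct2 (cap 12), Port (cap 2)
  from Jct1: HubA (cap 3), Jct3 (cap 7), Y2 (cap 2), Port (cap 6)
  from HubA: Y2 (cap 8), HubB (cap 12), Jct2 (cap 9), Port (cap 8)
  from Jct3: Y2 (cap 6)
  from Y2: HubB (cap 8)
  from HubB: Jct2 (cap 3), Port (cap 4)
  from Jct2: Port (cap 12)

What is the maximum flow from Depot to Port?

25

Augment Depot→Port: bottleneck 2, flow now 2.
Augment Depot→Jct1→Port: bottleneck 6, flow now 8.
Augment Depot→Jct2→Port: bottleneck 12, flow now 20.
Augment Depot→Jct1→HubA→Port: bottleneck 1, flow now 21.
Augment Depot→Jct3→Y2→HubB→Port: bottleneck 4, flow now 25.
No augmenting path remains; maximum flow = 25.
In the residual graph, reachable from Depot: {Depot, Jct3, Y2, HubB, Jct2}.
Min-cut edges: Depot→Jct1 (7), Depot→Port (2), HubB→Port (4), Jct2→Port (12); capacity 7 + 2 + 4 + 12 = 25.
This cut is saturated, so no flow can exceed 25.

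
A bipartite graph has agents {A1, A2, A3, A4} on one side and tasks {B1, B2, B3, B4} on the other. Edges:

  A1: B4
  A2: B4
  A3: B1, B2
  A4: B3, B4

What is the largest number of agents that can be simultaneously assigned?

Unit-capacity flow: source→left, listed edges, right→sink; max matching = max flow.
Augmenting path A1→B4 (+1); matched 1.
Augmenting path A3→B1 (+1); matched 2.
Augmenting path A4→B3 (+1); matched 3.
No augmenting path remains; maximum matching = 3.
König certificate: {A3, A4, B4} is a vertex cover of size 3 (every listed pair touches it), so no matching can be larger.

3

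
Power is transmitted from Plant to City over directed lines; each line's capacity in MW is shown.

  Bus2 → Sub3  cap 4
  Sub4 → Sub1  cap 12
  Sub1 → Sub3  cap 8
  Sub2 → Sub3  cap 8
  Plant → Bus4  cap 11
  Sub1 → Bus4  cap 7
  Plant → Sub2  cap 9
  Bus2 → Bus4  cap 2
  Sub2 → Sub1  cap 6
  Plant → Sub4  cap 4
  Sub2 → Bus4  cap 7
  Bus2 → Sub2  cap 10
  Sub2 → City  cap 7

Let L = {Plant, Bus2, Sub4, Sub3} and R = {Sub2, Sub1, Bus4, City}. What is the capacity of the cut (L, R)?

Edges leaving {Plant, Bus2, Sub4, Sub3}: Plant→Sub2 (9), Plant→Bus4 (11), Bus2→Sub2 (10), Bus2→Bus4 (2), Sub4→Sub1 (12).
Cut capacity = 9 + 11 + 10 + 2 + 12 = 44.

44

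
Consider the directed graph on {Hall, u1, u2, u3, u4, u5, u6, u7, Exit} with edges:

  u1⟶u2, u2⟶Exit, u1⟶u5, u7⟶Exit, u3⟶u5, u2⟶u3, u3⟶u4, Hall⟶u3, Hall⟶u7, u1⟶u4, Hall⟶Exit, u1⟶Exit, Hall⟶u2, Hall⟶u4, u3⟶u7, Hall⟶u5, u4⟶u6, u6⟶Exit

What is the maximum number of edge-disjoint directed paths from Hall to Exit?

4

Assign every edge capacity 1; by Menger, the answer equals the max flow.
Path Hall→Exit (+1); total 1.
Path Hall→u2→Exit (+1); total 2.
Path Hall→u7→Exit (+1); total 3.
Path Hall→u4→u6→Exit (+1); total 4.
No residual Hall→Exit path; max flow = 4.
Certifying cut of size 4: {Hall→Exit, Hall→u2, u4→u6, u7→Exit}.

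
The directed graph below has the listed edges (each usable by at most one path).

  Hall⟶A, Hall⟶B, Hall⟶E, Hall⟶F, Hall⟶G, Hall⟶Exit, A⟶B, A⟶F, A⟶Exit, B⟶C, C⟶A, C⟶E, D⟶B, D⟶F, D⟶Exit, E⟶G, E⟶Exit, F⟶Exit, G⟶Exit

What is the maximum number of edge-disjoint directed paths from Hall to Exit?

Assign every edge capacity 1; by Menger, the answer equals the max flow.
Path Hall→Exit (+1); total 1.
Path Hall→A→Exit (+1); total 2.
Path Hall→E→Exit (+1); total 3.
Path Hall→F→Exit (+1); total 4.
Path Hall→G→Exit (+1); total 5.
No residual Hall→Exit path; max flow = 5.
Certifying cut of size 5: {A→Exit, E→Exit, F→Exit, G→Exit, Hall→Exit}.

5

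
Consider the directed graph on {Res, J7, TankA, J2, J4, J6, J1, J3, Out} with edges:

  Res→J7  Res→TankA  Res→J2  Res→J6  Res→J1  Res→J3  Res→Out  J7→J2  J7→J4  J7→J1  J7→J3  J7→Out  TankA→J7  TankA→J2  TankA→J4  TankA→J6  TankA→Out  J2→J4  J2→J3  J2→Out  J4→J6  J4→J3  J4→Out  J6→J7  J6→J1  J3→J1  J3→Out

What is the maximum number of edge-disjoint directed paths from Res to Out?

Assign every edge capacity 1; by Menger, the answer equals the max flow.
Path Res→Out (+1); total 1.
Path Res→J7→Out (+1); total 2.
Path Res→TankA→Out (+1); total 3.
Path Res→J2→Out (+1); total 4.
Path Res→J3→Out (+1); total 5.
Path Res→J6→J7→J4→Out (+1); total 6.
No residual Res→Out path; max flow = 6.
Certifying cut of size 6: {Res→J2, Res→J3, Res→J6, Res→J7, Res→Out, Res→TankA}.

6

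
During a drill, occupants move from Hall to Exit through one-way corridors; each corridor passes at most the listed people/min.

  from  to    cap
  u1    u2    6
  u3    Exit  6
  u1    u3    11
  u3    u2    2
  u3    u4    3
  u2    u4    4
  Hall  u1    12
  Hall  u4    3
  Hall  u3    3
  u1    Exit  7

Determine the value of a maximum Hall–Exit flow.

13

Augment Hall→u1→Exit: bottleneck 7, flow now 7.
Augment Hall→u3→Exit: bottleneck 3, flow now 10.
Augment Hall→u1→u3→Exit: bottleneck 3, flow now 13.
No augmenting path remains; maximum flow = 13.
In the residual graph, reachable from Hall: {Hall, u1, u2, u3, u4}.
Min-cut edges: u1→Exit (7), u3→Exit (6); capacity 7 + 6 = 13.
This cut is saturated, so no flow can exceed 13.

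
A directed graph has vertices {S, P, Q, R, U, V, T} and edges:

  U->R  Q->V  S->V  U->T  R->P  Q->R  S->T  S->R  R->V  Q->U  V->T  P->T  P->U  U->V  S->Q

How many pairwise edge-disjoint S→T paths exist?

4

Assign every edge capacity 1; by Menger, the answer equals the max flow.
Path S→T (+1); total 1.
Path S→V→T (+1); total 2.
Path S→Q→U→T (+1); total 3.
Path S→R→P→T (+1); total 4.
No residual S→T path; max flow = 4.
Certifying cut of size 4: {S→Q, S→R, S→T, S→V}.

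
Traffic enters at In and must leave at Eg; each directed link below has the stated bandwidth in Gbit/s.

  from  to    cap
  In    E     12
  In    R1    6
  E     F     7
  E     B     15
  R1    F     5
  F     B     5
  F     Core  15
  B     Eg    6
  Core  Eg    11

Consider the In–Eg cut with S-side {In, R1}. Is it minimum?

Yes — it is a minimum cut (capacity 17).

Given cut capacity: 12 + 5 = 17.
Augment In→E→B→Eg: bottleneck 6, flow now 6.
Augment In→E→F→Core→Eg: bottleneck 6, flow now 12.
Augment In→R1→F→Core→Eg: bottleneck 5, flow now 17.
No augmenting path remains; maximum flow = 17.
Cut capacity 17 equals the max flow, so it is a minimum cut.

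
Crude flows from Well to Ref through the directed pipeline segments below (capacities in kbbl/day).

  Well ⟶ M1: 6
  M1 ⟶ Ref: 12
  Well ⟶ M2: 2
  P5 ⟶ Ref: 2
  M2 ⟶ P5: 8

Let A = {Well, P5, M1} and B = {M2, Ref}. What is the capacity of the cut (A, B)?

16

Edges leaving {Well, P5, M1}: Well→M2 (2), P5→Ref (2), M1→Ref (12).
Cut capacity = 2 + 2 + 12 = 16.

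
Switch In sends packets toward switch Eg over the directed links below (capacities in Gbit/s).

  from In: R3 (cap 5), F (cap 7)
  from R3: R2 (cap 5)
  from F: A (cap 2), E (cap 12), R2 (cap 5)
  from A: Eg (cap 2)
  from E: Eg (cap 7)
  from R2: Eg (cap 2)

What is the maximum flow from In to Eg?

9

Augment In→R3→R2→Eg: bottleneck 2, flow now 2.
Augment In→F→A→Eg: bottleneck 2, flow now 4.
Augment In→F→E→Eg: bottleneck 5, flow now 9.
No augmenting path remains; maximum flow = 9.
In the residual graph, reachable from In: {In, R3, R2}.
Min-cut edges: In→F (7), R2→Eg (2); capacity 7 + 2 = 9.
This cut is saturated, so no flow can exceed 9.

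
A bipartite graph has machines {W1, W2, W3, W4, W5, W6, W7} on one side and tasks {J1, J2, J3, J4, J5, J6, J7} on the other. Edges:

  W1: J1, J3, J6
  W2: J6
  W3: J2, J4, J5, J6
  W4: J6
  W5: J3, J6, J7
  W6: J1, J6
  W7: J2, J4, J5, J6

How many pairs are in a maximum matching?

Unit-capacity flow: source→left, listed edges, right→sink; max matching = max flow.
Augmenting path W1→J1 (+1); matched 1.
Augmenting path W2→J6 (+1); matched 2.
Augmenting path W3→J2 (+1); matched 3.
Augmenting path W5→J3 (+1); matched 4.
Augmenting path W7→J4 (+1); matched 5.
Augmenting path W6→J1→W1→J3→W5→J7 (+1); matched 6.
No augmenting path remains; maximum matching = 6.
König certificate: {W1, W3, W5, W6, W7, J6} is a vertex cover of size 6 (every listed pair touches it), so no matching can be larger.

6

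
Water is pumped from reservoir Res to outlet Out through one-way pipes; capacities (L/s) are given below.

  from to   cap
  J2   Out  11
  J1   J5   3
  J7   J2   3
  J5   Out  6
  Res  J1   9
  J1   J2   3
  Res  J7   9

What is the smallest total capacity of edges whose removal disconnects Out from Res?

Augment Res→J1→J2→Out: bottleneck 3, flow now 3.
Augment Res→J1→J5→Out: bottleneck 3, flow now 6.
Augment Res→J7→J2→Out: bottleneck 3, flow now 9.
No augmenting path remains; maximum flow = 9.
By max-flow min-cut, the minimum cut capacity equals the max flow.
In the residual graph, reachable from Res: {Res, J1, J7}.
Min-cut edges: J1→J2 (3), J1→J5 (3), J7→J2 (3); capacity 3 + 3 + 3 = 9.

9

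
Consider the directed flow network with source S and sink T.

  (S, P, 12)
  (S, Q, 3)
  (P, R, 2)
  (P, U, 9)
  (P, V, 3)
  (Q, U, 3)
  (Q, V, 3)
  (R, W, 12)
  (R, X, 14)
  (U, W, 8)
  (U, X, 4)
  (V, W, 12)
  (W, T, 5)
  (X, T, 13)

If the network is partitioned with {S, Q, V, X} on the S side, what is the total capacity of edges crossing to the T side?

Edges leaving {S, Q, V, X}: S→P (12), Q→U (3), V→W (12), X→T (13).
Cut capacity = 12 + 3 + 12 + 13 = 40.

40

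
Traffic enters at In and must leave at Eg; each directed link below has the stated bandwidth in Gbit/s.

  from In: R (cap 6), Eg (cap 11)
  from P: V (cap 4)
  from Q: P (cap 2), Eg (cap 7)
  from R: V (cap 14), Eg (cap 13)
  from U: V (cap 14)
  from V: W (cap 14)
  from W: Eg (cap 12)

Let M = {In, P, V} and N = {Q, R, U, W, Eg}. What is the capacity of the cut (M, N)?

Edges leaving {In, P, V}: In→R (6), In→Eg (11), V→W (14).
Cut capacity = 6 + 11 + 14 = 31.

31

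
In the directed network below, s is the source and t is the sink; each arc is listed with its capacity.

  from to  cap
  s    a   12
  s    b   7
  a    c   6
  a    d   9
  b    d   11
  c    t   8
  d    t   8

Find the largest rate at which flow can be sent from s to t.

Augment s→a→c→t: bottleneck 6, flow now 6.
Augment s→a→d→t: bottleneck 6, flow now 12.
Augment s→b→d→t: bottleneck 2, flow now 14.
No augmenting path remains; maximum flow = 14.
In the residual graph, reachable from s: {s, a, b, d}.
Min-cut edges: a→c (6), d→t (8); capacity 6 + 8 = 14.
This cut is saturated, so no flow can exceed 14.

14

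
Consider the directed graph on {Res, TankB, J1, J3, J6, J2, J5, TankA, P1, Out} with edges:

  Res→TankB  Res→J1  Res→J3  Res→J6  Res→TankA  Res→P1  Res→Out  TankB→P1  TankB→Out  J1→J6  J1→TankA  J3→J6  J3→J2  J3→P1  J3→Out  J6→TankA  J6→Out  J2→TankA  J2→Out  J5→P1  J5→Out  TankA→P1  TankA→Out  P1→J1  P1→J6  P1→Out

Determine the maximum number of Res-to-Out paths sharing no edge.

Assign every edge capacity 1; by Menger, the answer equals the max flow.
Path Res→Out (+1); total 1.
Path Res→TankB→Out (+1); total 2.
Path Res→J3→Out (+1); total 3.
Path Res→J6→Out (+1); total 4.
Path Res→TankA→Out (+1); total 5.
Path Res→P1→Out (+1); total 6.
No residual Res→Out path; max flow = 6.
Certifying cut of size 6: {J6→Out, P1→Out, Res→J3, Res→Out, Res→TankB, TankA→Out}.

6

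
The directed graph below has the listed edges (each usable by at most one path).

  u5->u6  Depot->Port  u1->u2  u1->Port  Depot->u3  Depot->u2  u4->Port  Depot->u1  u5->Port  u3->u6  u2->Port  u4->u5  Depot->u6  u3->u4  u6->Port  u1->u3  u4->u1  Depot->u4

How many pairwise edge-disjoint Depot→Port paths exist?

Assign every edge capacity 1; by Menger, the answer equals the max flow.
Path Depot→Port (+1); total 1.
Path Depot→u1→Port (+1); total 2.
Path Depot→u2→Port (+1); total 3.
Path Depot→u4→Port (+1); total 4.
Path Depot→u6→Port (+1); total 5.
Path Depot→u3→u4→u5→Port (+1); total 6.
No residual Depot→Port path; max flow = 6.
Certifying cut of size 6: {Depot→Port, Depot→u1, Depot→u2, Depot→u3, Depot→u4, Depot→u6}.

6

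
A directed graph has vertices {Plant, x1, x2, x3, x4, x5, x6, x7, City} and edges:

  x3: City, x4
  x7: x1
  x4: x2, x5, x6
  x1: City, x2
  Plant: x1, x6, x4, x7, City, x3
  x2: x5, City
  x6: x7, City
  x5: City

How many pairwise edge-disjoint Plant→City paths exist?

6

Assign every edge capacity 1; by Menger, the answer equals the max flow.
Path Plant→City (+1); total 1.
Path Plant→x1→City (+1); total 2.
Path Plant→x3→City (+1); total 3.
Path Plant→x6→City (+1); total 4.
Path Plant→x4→x2→City (+1); total 5.
Path Plant→x7→x1→x2→x5→City (+1); total 6.
No residual Plant→City path; max flow = 6.
Certifying cut of size 6: {Plant→City, Plant→x1, Plant→x3, Plant→x4, Plant→x6, Plant→x7}.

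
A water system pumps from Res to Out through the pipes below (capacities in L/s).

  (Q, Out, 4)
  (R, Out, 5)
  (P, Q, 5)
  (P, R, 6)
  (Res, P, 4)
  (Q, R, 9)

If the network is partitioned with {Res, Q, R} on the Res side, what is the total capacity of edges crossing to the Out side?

13

Edges leaving {Res, Q, R}: Res→P (4), Q→Out (4), R→Out (5).
Cut capacity = 4 + 4 + 5 = 13.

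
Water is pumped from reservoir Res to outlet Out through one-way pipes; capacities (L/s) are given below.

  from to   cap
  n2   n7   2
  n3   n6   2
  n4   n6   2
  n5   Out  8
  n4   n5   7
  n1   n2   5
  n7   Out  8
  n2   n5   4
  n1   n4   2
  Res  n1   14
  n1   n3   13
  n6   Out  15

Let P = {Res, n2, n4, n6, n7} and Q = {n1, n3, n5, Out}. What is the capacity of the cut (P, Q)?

Edges leaving {Res, n2, n4, n6, n7}: Res→n1 (14), n2→n5 (4), n4→n5 (7), n6→Out (15), n7→Out (8).
Cut capacity = 14 + 4 + 7 + 15 + 8 = 48.

48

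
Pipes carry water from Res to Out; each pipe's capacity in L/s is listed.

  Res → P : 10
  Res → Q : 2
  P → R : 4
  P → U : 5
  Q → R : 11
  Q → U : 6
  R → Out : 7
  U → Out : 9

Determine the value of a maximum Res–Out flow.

Augment Res→P→R→Out: bottleneck 4, flow now 4.
Augment Res→P→U→Out: bottleneck 5, flow now 9.
Augment Res→Q→R→Out: bottleneck 2, flow now 11.
No augmenting path remains; maximum flow = 11.
In the residual graph, reachable from Res: {Res, P}.
Min-cut edges: Res→Q (2), P→R (4), P→U (5); capacity 2 + 4 + 5 = 11.
This cut is saturated, so no flow can exceed 11.

11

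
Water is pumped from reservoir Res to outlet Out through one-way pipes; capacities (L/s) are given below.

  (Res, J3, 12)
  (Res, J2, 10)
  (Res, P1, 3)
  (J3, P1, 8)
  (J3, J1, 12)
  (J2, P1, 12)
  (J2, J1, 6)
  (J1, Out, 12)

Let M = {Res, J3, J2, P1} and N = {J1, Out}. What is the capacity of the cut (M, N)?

Edges leaving {Res, J3, J2, P1}: J3→J1 (12), J2→J1 (6).
Cut capacity = 12 + 6 = 18.

18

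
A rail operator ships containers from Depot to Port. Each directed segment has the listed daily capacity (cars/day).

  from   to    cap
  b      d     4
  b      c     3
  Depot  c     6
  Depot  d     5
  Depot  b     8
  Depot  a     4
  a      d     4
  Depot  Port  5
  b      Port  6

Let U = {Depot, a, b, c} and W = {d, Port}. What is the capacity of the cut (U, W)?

Edges leaving {Depot, a, b, c}: Depot→d (5), Depot→Port (5), a→d (4), b→d (4), b→Port (6).
Cut capacity = 5 + 5 + 4 + 4 + 6 = 24.

24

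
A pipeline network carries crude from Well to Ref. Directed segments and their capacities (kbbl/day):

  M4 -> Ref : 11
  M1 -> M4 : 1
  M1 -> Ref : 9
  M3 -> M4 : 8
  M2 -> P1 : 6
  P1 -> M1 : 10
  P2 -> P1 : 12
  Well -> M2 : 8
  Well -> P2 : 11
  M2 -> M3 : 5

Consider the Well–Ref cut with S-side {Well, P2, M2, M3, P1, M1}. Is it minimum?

No — its capacity is 18, but the minimum cut has capacity 15.

Given cut capacity: 8 + 1 + 9 = 18.
Augment Well→P2→P1→M1→Ref: bottleneck 9, flow now 9.
Augment Well→M2→M3→M4→Ref: bottleneck 5, flow now 14.
Augment Well→P2→P1→M1→M4→Ref: bottleneck 1, flow now 15.
No augmenting path remains; maximum flow = 15.
In the residual graph, reachable from Well: {Well, P2, M2, P1}.
Min-cut edges: M2→M3 (5), P1→M1 (10); capacity 5 + 10 = 15.
Cut capacity 18 exceeds the max flow 15, so it is not minimum.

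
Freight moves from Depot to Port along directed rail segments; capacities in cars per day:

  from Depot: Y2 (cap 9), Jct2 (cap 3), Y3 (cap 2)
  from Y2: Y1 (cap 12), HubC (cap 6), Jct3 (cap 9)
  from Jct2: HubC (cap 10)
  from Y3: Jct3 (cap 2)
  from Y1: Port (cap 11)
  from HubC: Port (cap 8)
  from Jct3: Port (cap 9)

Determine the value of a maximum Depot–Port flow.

Augment Depot→Y2→Y1→Port: bottleneck 9, flow now 9.
Augment Depot→Jct2→HubC→Port: bottleneck 3, flow now 12.
Augment Depot→Y3→Jct3→Port: bottleneck 2, flow now 14.
No augmenting path remains; maximum flow = 14.
In the residual graph, reachable from Depot: {Depot}.
Min-cut edges: Depot→Y2 (9), Depot→Jct2 (3), Depot→Y3 (2); capacity 9 + 3 + 2 = 14.
This cut is saturated, so no flow can exceed 14.

14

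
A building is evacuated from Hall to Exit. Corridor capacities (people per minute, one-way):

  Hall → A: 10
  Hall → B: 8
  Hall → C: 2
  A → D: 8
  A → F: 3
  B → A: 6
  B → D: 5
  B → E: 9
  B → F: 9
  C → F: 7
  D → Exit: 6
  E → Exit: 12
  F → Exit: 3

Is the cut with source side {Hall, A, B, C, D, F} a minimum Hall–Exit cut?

Given cut capacity: 9 + 6 + 3 = 18.
Augment Hall→A→D→Exit: bottleneck 6, flow now 6.
Augment Hall→A→F→Exit: bottleneck 3, flow now 9.
Augment Hall→B→E→Exit: bottleneck 8, flow now 17.
No augmenting path remains; maximum flow = 17.
In the residual graph, reachable from Hall: {Hall, A, C, D, F}.
Min-cut edges: Hall→B (8), D→Exit (6), F→Exit (3); capacity 8 + 6 + 3 = 17.
Cut capacity 18 exceeds the max flow 17, so it is not minimum.

No — its capacity is 18, but the minimum cut has capacity 17.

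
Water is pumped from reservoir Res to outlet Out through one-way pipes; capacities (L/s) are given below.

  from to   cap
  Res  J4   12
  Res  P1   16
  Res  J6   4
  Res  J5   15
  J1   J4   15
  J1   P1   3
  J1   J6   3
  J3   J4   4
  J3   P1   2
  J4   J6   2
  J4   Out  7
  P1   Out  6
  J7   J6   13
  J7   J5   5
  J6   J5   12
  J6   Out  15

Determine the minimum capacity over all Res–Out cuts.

Augment Res→J4→Out: bottleneck 7, flow now 7.
Augment Res→P1→Out: bottleneck 6, flow now 13.
Augment Res→J6→Out: bottleneck 4, flow now 17.
Augment Res→J4→J6→Out: bottleneck 2, flow now 19.
No augmenting path remains; maximum flow = 19.
By max-flow min-cut, the minimum cut capacity equals the max flow.
In the residual graph, reachable from Res: {Res, J4, P1, J5}.
Min-cut edges: Res→J6 (4), J4→J6 (2), J4→Out (7), P1→Out (6); capacity 4 + 2 + 7 + 6 = 19.

19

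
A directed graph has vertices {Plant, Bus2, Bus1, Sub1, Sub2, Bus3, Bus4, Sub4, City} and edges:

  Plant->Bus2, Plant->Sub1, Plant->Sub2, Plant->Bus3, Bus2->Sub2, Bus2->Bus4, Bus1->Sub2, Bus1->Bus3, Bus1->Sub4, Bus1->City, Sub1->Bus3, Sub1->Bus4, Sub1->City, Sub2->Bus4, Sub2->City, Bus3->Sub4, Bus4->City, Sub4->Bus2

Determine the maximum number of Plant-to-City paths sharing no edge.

3

Assign every edge capacity 1; by Menger, the answer equals the max flow.
Path Plant→Sub1→City (+1); total 1.
Path Plant→Sub2→City (+1); total 2.
Path Plant→Bus2→Bus4→City (+1); total 3.
No residual Plant→City path; max flow = 3.
Certifying cut of size 3: {Bus4→City, Plant→Sub1, Sub2→City}.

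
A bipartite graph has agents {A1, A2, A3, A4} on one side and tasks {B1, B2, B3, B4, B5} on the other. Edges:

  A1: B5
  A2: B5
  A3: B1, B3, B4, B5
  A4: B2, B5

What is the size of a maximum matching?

Unit-capacity flow: source→left, listed edges, right→sink; max matching = max flow.
Augmenting path A1→B5 (+1); matched 1.
Augmenting path A3→B1 (+1); matched 2.
Augmenting path A4→B2 (+1); matched 3.
No augmenting path remains; maximum matching = 3.
König certificate: {A3, A4, B5} is a vertex cover of size 3 (every listed pair touches it), so no matching can be larger.

3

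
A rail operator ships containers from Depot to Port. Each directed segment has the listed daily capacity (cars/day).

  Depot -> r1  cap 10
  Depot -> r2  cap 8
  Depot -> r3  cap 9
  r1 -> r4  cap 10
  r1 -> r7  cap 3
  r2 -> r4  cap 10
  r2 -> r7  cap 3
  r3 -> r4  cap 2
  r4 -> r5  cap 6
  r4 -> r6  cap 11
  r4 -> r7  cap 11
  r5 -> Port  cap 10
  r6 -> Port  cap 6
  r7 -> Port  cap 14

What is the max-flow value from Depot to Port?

Augment Depot→r1→r7→Port: bottleneck 3, flow now 3.
Augment Depot→r2→r7→Port: bottleneck 3, flow now 6.
Augment Depot→r1→r4→r5→Port: bottleneck 6, flow now 12.
Augment Depot→r1→r4→r6→Port: bottleneck 1, flow now 13.
Augment Depot→r2→r4→r6→Port: bottleneck 5, flow now 18.
Augment Depot→r3→r4→r7→Port: bottleneck 2, flow now 20.
No augmenting path remains; maximum flow = 20.
In the residual graph, reachable from Depot: {Depot, r3}.
Min-cut edges: Depot→r1 (10), Depot→r2 (8), r3→r4 (2); capacity 10 + 8 + 2 = 20.
This cut is saturated, so no flow can exceed 20.

20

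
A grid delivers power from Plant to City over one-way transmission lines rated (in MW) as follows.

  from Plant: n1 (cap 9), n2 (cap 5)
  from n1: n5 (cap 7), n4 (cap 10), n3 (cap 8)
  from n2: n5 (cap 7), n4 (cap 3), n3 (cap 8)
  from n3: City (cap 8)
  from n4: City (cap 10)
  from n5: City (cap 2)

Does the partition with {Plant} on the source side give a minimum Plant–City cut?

Yes — it is a minimum cut (capacity 14).

Given cut capacity: 9 + 5 = 14.
Augment Plant→n1→n3→City: bottleneck 8, flow now 8.
Augment Plant→n1→n4→City: bottleneck 1, flow now 9.
Augment Plant→n2→n4→City: bottleneck 3, flow now 12.
Augment Plant→n2→n5→City: bottleneck 2, flow now 14.
No augmenting path remains; maximum flow = 14.
Cut capacity 14 equals the max flow, so it is a minimum cut.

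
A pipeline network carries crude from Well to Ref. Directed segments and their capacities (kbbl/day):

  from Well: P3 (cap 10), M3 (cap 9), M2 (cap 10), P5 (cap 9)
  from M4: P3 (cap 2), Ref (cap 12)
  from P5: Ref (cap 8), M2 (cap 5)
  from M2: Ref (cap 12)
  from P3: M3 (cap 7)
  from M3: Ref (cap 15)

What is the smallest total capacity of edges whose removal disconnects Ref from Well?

34

Augment Well→P5→Ref: bottleneck 8, flow now 8.
Augment Well→M2→Ref: bottleneck 10, flow now 18.
Augment Well→M3→Ref: bottleneck 9, flow now 27.
Augment Well→P5→M2→Ref: bottleneck 1, flow now 28.
Augment Well→P3→M3→Ref: bottleneck 6, flow now 34.
No augmenting path remains; maximum flow = 34.
By max-flow min-cut, the minimum cut capacity equals the max flow.
In the residual graph, reachable from Well: {Well, P3, M3}.
Min-cut edges: Well→P5 (9), Well→M2 (10), M3→Ref (15); capacity 9 + 10 + 15 = 34.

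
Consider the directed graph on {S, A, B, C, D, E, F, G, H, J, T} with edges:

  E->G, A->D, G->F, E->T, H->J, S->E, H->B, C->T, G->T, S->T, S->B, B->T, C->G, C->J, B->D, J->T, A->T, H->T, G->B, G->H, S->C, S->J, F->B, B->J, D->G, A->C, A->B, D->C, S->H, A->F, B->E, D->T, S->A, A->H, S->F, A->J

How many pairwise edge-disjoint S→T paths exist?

Assign every edge capacity 1; by Menger, the answer equals the max flow.
Path S→T (+1); total 1.
Path S→A→T (+1); total 2.
Path S→B→T (+1); total 3.
Path S→C→T (+1); total 4.
Path S→E→T (+1); total 5.
Path S→H→T (+1); total 6.
Path S→J→T (+1); total 7.
Path S→F→B→D→T (+1); total 8.
No residual S→T path; max flow = 8.
Certifying cut of size 8: {S→A, S→B, S→C, S→E, S→F, S→H, S→J, S→T}.

8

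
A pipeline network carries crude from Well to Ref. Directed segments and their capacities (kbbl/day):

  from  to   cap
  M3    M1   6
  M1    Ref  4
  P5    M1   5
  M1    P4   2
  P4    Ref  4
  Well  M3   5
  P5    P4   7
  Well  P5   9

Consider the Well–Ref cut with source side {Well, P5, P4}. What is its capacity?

14

Edges leaving {Well, P5, P4}: Well→M3 (5), P5→M1 (5), P4→Ref (4).
Cut capacity = 5 + 5 + 4 = 14.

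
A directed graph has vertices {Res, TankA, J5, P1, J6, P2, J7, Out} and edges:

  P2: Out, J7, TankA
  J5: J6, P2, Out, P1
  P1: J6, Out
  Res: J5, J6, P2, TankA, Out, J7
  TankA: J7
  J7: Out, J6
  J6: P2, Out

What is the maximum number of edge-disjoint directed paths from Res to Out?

5

Assign every edge capacity 1; by Menger, the answer equals the max flow.
Path Res→Out (+1); total 1.
Path Res→J5→Out (+1); total 2.
Path Res→J6→Out (+1); total 3.
Path Res→P2→Out (+1); total 4.
Path Res→J7→Out (+1); total 5.
No residual Res→Out path; max flow = 5.
Certifying cut of size 5: {J6→Out, J7→Out, P2→Out, Res→J5, Res→Out}.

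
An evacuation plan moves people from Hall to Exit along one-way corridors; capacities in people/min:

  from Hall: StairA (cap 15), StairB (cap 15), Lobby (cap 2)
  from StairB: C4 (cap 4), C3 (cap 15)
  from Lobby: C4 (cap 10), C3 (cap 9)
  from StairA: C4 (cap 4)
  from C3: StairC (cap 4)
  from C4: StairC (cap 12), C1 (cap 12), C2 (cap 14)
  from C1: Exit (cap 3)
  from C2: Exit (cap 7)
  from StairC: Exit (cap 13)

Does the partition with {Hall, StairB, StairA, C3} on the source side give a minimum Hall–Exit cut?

Given cut capacity: 2 + 4 + 4 + 4 = 14.
Augment Hall→StairB→C3→StairC→Exit: bottleneck 4, flow now 4.
Augment Hall→StairB→C4→C1→Exit: bottleneck 3, flow now 7.
Augment Hall→StairB→C4→C2→Exit: bottleneck 1, flow now 8.
Augment Hall→Lobby→C4→C2→Exit: bottleneck 2, flow now 10.
Augment Hall→StairA→C4→C2→Exit: bottleneck 4, flow now 14.
No augmenting path remains; maximum flow = 14.
Cut capacity 14 equals the max flow, so it is a minimum cut.

Yes — it is a minimum cut (capacity 14).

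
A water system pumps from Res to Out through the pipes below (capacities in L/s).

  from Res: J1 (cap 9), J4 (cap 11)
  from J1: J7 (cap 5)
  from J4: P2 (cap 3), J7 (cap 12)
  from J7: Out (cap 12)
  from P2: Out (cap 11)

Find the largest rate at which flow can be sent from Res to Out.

15

Augment Res→J1→J7→Out: bottleneck 5, flow now 5.
Augment Res→J4→J7→Out: bottleneck 7, flow now 12.
Augment Res→J4→P2→Out: bottleneck 3, flow now 15.
No augmenting path remains; maximum flow = 15.
In the residual graph, reachable from Res: {Res, J1, J4, J7}.
Min-cut edges: J4→P2 (3), J7→Out (12); capacity 3 + 12 = 15.
This cut is saturated, so no flow can exceed 15.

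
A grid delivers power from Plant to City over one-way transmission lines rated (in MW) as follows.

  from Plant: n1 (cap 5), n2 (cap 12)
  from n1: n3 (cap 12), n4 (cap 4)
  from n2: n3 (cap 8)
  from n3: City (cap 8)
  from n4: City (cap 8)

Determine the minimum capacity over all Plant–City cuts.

Augment Plant→n1→n3→City: bottleneck 5, flow now 5.
Augment Plant→n2→n3→City: bottleneck 3, flow now 8.
Augment Plant→n2→n3→n1→n4→City: bottleneck 4, flow now 12. (uses reverse residual edge)
No augmenting path remains; maximum flow = 12.
By max-flow min-cut, the minimum cut capacity equals the max flow.
In the residual graph, reachable from Plant: {Plant, n1, n2, n3}.
Min-cut edges: n1→n4 (4), n3→City (8); capacity 4 + 8 = 12.

12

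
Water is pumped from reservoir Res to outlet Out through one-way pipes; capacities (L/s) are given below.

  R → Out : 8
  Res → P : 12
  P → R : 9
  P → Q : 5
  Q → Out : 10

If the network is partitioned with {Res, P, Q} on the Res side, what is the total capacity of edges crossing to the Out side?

19

Edges leaving {Res, P, Q}: P→R (9), Q→Out (10).
Cut capacity = 9 + 10 = 19.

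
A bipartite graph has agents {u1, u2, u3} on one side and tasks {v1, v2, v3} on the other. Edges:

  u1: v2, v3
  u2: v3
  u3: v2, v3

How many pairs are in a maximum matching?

2

Unit-capacity flow: source→left, listed edges, right→sink; max matching = max flow.
Augmenting path u1→v2 (+1); matched 1.
Augmenting path u2→v3 (+1); matched 2.
No augmenting path remains; maximum matching = 2.
König certificate: {v2, v3} is a vertex cover of size 2 (every listed pair touches it), so no matching can be larger.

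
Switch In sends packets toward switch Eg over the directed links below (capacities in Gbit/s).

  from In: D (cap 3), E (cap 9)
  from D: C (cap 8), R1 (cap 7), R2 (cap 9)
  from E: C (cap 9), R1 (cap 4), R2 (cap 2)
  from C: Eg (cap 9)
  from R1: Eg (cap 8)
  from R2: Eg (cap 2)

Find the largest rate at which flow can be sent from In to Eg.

12

Augment In→D→C→Eg: bottleneck 3, flow now 3.
Augment In→E→C→Eg: bottleneck 6, flow now 9.
Augment In→E→R1→Eg: bottleneck 3, flow now 12.
No augmenting path remains; maximum flow = 12.
In the residual graph, reachable from In: {In}.
Min-cut edges: In→D (3), In→E (9); capacity 3 + 9 = 12.
This cut is saturated, so no flow can exceed 12.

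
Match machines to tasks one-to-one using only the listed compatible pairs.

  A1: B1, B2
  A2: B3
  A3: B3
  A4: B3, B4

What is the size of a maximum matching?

3

Unit-capacity flow: source→left, listed edges, right→sink; max matching = max flow.
Augmenting path A1→B1 (+1); matched 1.
Augmenting path A2→B3 (+1); matched 2.
Augmenting path A4→B4 (+1); matched 3.
No augmenting path remains; maximum matching = 3.
König certificate: {A1, A4, B3} is a vertex cover of size 3 (every listed pair touches it), so no matching can be larger.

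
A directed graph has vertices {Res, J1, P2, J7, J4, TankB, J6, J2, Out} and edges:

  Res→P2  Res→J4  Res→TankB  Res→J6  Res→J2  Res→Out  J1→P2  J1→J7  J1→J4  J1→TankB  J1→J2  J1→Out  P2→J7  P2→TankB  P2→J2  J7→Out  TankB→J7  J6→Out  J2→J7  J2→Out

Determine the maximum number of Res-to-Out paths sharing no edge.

Assign every edge capacity 1; by Menger, the answer equals the max flow.
Path Res→Out (+1); total 1.
Path Res→J6→Out (+1); total 2.
Path Res→J2→Out (+1); total 3.
Path Res→P2→J7→Out (+1); total 4.
No residual Res→Out path; max flow = 4.
Certifying cut of size 4: {J2→Out, J7→Out, Res→J6, Res→Out}.

4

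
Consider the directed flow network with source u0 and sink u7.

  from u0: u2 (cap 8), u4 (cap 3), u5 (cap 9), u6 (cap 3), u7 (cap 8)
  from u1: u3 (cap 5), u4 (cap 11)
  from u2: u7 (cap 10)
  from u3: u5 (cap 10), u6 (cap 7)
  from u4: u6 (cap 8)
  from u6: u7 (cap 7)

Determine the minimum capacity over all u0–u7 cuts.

22

Augment u0→u7: bottleneck 8, flow now 8.
Augment u0→u2→u7: bottleneck 8, flow now 16.
Augment u0→u6→u7: bottleneck 3, flow now 19.
Augment u0→u4→u6→u7: bottleneck 3, flow now 22.
No augmenting path remains; maximum flow = 22.
By max-flow min-cut, the minimum cut capacity equals the max flow.
In the residual graph, reachable from u0: {u0, u5}.
Min-cut edges: u0→u2 (8), u0→u4 (3), u0→u6 (3), u0→u7 (8); capacity 8 + 3 + 3 + 8 = 22.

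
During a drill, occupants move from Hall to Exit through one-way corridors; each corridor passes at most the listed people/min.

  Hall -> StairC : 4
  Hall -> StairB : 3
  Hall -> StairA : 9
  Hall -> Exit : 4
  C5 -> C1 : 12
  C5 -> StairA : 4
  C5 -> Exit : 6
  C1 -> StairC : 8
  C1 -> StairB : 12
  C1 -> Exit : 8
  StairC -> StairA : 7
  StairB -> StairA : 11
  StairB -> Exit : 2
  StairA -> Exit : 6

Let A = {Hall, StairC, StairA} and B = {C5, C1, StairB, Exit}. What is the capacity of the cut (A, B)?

13

Edges leaving {Hall, StairC, StairA}: Hall→StairB (3), Hall→Exit (4), StairA→Exit (6).
Cut capacity = 3 + 4 + 6 = 13.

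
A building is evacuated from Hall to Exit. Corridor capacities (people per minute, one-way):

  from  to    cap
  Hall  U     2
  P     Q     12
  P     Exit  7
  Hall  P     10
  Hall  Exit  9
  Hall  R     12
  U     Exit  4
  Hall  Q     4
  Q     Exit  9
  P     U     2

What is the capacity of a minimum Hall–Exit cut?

Augment Hall→Exit: bottleneck 9, flow now 9.
Augment Hall→P→Exit: bottleneck 7, flow now 16.
Augment Hall→Q→Exit: bottleneck 4, flow now 20.
Augment Hall→U→Exit: bottleneck 2, flow now 22.
Augment Hall→P→Q→Exit: bottleneck 3, flow now 25.
No augmenting path remains; maximum flow = 25.
By max-flow min-cut, the minimum cut capacity equals the max flow.
In the residual graph, reachable from Hall: {Hall, R}.
Min-cut edges: Hall→P (10), Hall→Q (4), Hall→U (2), Hall→Exit (9); capacity 10 + 4 + 2 + 9 = 25.

25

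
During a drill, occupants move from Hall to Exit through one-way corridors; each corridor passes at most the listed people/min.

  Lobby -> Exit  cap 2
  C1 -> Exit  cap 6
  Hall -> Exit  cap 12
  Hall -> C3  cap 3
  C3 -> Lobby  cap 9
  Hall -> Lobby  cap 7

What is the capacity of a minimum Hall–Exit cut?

14

Augment Hall→Exit: bottleneck 12, flow now 12.
Augment Hall→Lobby→Exit: bottleneck 2, flow now 14.
No augmenting path remains; maximum flow = 14.
By max-flow min-cut, the minimum cut capacity equals the max flow.
In the residual graph, reachable from Hall: {Hall, C3, Lobby}.
Min-cut edges: Hall→Exit (12), Lobby→Exit (2); capacity 12 + 2 = 14.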